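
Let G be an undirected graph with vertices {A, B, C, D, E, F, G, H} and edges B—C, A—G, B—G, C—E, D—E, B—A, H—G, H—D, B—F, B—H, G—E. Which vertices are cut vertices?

B

Removing B increases the component count from 1 to 2, so B is a cut vertex.
By contrast removing H leaves 1 component; it is not a cut vertex. No other vertex is a cut vertex either.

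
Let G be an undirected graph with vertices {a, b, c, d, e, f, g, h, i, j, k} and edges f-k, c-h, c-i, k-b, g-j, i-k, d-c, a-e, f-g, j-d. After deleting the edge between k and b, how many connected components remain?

Before removal there are 2 components.
k-b is a bridge — removing it separates k's side from b's side.
After removal: 3 components.

3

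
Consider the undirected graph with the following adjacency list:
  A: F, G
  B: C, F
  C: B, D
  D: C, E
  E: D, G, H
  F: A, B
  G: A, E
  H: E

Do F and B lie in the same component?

Yes

From F we can reach A, B, C, D, E, F, G, H, which includes B.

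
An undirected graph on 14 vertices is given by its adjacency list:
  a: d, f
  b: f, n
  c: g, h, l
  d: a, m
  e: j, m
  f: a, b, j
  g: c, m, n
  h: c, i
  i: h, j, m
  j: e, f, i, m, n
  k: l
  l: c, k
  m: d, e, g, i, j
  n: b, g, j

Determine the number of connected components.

1

Starting from a we can reach a, b, c, d, e, f, g, h, i, j, k, l, m, n. That is one component of size 14.
Total: 1 component.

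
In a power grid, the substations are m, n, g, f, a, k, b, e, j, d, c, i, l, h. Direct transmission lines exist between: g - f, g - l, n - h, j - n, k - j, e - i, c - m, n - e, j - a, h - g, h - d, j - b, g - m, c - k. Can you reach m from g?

From g we can reach a, b, c, d, e, f, g, h, i, j, k, l, m, n, which includes m.

Yes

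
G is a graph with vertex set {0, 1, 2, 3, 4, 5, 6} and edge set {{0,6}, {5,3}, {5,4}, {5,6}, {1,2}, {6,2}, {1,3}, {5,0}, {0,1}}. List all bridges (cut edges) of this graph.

4-5

The edges on the cycle 5-0-1-3-5 are not bridges since each lies on that cycle.
But removing 5-4 disconnects 5 from 4 — this is a bridge.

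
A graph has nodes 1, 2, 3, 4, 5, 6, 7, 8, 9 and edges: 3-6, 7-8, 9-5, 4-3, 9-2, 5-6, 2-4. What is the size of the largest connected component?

1 is isolated — a component by itself.
Starting from 7 we can reach 7, 8. That is one component of size 2.
Starting from 2 we can reach 2, 3, 4, 5, 6, 9. That is one component of size 6.
The largest has 6 vertices.

6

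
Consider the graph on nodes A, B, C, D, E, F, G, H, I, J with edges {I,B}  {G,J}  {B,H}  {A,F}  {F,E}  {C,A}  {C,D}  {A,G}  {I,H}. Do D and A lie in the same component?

Yes

From D we can reach A, C, D, E, F, G, J, which includes A.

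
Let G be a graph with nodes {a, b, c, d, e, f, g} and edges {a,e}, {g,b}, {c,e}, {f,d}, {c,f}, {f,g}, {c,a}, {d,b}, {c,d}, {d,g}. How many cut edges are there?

The edges on the cycle c-a-e-c are not bridges since each lies on that cycle.
Every edge lies on some cycle, so there are no bridges.

0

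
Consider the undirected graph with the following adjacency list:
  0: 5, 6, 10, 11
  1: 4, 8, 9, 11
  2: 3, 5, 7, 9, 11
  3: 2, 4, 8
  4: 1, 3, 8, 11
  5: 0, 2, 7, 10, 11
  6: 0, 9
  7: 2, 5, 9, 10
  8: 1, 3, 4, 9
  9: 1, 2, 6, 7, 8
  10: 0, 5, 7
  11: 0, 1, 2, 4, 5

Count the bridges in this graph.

The edges on the cycle 11-1-9-6-0-11 are not bridges since each lies on that cycle.
Every edge lies on some cycle, so there are no bridges.

0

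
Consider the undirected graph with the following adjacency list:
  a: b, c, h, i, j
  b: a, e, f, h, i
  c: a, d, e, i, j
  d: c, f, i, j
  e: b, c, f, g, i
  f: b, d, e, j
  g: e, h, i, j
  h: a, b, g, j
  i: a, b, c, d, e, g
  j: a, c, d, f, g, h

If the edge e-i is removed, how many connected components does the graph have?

e and i are still connected via e-b-i, so the component count stays at 1.

1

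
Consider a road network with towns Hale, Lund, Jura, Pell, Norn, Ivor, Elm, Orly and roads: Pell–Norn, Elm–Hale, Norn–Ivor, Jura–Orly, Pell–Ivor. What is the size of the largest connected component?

Lund is isolated — a component by itself.
Starting from Elm we can reach Elm, Hale. That is one component of size 2.
Starting from Jura we can reach Jura, Orly. That is one component of size 2.
Starting from Ivor we can reach Ivor, Norn, Pell. That is one component of size 3.
The largest has 3 vertices.

3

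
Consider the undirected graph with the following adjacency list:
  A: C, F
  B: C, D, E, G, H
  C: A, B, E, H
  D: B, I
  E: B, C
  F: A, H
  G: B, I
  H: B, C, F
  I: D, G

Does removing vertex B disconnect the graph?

Deleting B raises the number of components from 1 to 2, so B is a cut vertex.

Yes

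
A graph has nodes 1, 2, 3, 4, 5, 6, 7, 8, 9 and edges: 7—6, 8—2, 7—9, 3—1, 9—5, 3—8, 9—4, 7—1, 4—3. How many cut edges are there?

4

The edges on the cycle 7-9-4-3-1-7 are not bridges since each lies on that cycle.
But removing 9—5 disconnects 9 from 5; removing 2—8 disconnects 2 from 8; removing 3—8 disconnects 3 from 8; removing 7—6 disconnects 7 from 6 — these are bridges.
That makes 4 bridges.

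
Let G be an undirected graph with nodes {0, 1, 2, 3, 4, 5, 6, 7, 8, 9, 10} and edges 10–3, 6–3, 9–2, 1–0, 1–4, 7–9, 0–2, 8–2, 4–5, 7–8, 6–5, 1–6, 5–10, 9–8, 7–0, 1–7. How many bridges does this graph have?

0

The edges on the cycle 1-4-5-10-3-6-1 are not bridges since each lies on that cycle.
Every edge lies on some cycle, so there are no bridges.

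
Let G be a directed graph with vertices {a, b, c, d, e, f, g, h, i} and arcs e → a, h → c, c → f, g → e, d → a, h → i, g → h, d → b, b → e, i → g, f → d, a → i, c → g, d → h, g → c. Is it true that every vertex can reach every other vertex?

From g we can reach every vertex (a, b, c, d, e, f, g, h, i), and every vertex can reach g (a, b, c, d, e, f, g, h, i). So the whole graph is one strongly connected component.

Yes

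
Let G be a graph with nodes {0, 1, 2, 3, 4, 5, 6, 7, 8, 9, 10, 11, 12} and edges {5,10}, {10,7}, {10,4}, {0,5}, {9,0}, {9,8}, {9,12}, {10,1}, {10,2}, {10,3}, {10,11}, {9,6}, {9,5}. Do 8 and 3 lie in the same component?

Yes

From 8 we can reach 0, 1, 2, 3, 4, 5, 6, 7, 8, 9, 10, 11, 12, which includes 3.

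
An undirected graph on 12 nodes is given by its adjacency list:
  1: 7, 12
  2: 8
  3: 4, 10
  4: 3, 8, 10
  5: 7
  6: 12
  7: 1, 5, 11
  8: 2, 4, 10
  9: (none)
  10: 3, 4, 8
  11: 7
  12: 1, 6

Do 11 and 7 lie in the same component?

Yes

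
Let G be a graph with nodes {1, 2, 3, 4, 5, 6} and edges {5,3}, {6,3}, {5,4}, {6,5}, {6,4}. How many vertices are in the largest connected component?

4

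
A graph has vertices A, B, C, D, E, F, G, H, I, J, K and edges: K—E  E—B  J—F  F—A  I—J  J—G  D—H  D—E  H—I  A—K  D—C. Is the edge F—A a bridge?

No

After removing F—A, the path F-J-I-H-D-E-K-A still connects them, so the edge is not a bridge.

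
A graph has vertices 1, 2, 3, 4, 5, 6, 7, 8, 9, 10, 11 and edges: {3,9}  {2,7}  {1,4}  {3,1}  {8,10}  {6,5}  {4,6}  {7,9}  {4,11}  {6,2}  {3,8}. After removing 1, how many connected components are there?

1

With 1 gone, the remaining components are: {2, 3, 4, 5, 6, 7, 8, 9, 10, 11}.
That is 1 component.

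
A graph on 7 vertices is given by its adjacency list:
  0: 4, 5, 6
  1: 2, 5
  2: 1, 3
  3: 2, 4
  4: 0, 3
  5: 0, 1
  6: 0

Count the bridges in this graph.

The edges on the cycle 4-3-2-1-5-0-4 are not bridges since each lies on that cycle.
But removing 0-6 disconnects 0 from 6 — this is a bridge.

1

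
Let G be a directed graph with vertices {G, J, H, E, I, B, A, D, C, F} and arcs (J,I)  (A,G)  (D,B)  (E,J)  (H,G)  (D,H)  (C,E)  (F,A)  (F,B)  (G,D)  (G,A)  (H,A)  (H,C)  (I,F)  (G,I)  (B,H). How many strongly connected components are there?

{A, B, C, D, E, F, G, H, I, J} are all mutually reachable — one SCC of size 10.
That gives 1 strongly connected component.

1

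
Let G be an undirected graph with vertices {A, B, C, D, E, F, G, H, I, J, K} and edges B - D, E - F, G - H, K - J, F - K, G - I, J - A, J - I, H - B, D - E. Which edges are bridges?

A-J

The edges on the cycle G-H-B-D-E-F-K-J-I-G are not bridges since each lies on that cycle.
But removing A - J disconnects A from J — this is a bridge.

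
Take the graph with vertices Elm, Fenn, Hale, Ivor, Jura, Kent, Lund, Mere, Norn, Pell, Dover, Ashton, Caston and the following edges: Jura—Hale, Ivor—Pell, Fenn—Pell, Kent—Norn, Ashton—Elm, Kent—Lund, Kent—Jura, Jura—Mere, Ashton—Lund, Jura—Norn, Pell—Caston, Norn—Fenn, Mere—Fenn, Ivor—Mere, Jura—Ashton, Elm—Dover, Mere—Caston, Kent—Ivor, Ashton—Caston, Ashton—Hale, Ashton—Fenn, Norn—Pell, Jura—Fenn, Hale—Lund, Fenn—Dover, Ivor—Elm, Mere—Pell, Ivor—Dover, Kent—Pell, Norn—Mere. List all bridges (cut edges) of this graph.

none

The edges on the cycle Jura-Ashton-Hale-Jura are not bridges since each lies on that cycle.
Every edge lies on some cycle, so there are no bridges.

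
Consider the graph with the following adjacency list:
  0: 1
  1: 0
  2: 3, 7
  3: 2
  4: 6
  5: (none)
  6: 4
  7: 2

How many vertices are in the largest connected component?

3

5 is isolated — a component by itself.
Starting from 4 we can reach 4, 6. That is one component of size 2.
Starting from 0 we can reach 0, 1. That is one component of size 2.
Starting from 2 we can reach 2, 3, 7. That is one component of size 3.
The largest has 3 vertices.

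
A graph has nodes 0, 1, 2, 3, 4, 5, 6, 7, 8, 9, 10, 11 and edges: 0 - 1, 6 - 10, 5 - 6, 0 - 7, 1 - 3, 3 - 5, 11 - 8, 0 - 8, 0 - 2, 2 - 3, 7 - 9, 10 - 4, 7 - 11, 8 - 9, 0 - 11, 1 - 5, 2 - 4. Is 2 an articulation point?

Deleting 2 leaves 1 component (was 1) (its neighbors 0, 3, 4 remain connected to each other), so 2 is not a cut vertex.

No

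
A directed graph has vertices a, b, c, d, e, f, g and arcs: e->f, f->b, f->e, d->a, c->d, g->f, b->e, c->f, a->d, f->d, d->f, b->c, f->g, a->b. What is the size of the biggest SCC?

{a, b, c, d, e, f, g} are all mutually reachable — one SCC of size 7.
The largest has 7 vertices.

7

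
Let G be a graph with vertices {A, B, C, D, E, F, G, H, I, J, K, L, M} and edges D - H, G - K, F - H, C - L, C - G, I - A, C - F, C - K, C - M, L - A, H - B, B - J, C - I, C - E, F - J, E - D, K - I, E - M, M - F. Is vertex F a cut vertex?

Deleting F leaves 1 component (was 1) (its neighbors C, H, J, M remain connected to each other), so F is not a cut vertex.

No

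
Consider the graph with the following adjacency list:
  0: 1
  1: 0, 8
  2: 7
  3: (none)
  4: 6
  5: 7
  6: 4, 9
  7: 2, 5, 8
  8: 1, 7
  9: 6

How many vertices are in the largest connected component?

3 is isolated — a component by itself.
Starting from 4 we can reach 4, 6, 9. That is one component of size 3.
Starting from 0 we can reach 0, 1, 2, 5, 7, 8. That is one component of size 6.
The largest has 6 vertices.

6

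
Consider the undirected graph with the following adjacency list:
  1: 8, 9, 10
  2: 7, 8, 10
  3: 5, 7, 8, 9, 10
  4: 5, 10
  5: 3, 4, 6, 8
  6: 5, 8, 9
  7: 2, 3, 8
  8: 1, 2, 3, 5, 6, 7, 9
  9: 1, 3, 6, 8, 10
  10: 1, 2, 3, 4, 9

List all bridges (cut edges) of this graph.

none

The edges on the cycle 3-7-2-10-3 are not bridges since each lies on that cycle.
Every edge lies on some cycle, so there are no bridges.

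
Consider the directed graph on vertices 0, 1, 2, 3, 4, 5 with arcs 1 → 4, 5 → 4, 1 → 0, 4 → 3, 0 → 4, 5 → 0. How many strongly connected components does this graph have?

6

{2} is an SCC by itself.
{5} is an SCC by itself.
{1} is an SCC by itself.
{0} is an SCC by itself.
{4} is an SCC by itself.
(and 1 more singleton SCC)
That gives 6 strongly connected components.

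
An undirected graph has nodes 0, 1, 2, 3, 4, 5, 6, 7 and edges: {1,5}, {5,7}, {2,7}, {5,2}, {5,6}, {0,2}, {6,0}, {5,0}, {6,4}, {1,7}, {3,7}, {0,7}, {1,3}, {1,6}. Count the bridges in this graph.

1

The edges on the cycle 1-5-2-7-3-1 are not bridges since each lies on that cycle.
But removing 6—4 disconnects 6 from 4 — this is a bridge.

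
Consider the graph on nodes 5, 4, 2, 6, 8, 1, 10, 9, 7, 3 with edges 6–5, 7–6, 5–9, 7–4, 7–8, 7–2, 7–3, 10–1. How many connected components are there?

Starting from 1 we can reach 1, 10. That is one component of size 2.
Starting from 2 we can reach 2, 3, 4, 5, 6, 7, 8, 9. That is one component of size 8.
Total: 2 components.

2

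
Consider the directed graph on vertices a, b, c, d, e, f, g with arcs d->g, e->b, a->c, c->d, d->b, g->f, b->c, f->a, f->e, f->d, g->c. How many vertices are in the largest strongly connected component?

7

{a, b, c, d, e, f, g} are all mutually reachable — one SCC of size 7.
The largest has 7 vertices.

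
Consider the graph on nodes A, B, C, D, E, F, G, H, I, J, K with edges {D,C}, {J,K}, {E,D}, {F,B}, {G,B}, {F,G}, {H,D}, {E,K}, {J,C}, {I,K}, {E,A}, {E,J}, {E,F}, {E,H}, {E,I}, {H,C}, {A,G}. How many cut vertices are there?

Removing E increases the component count from 1 to 2, so E is a cut vertex.
By contrast removing J leaves 1 component; it is not a cut vertex. No other vertex is a cut vertex either.

1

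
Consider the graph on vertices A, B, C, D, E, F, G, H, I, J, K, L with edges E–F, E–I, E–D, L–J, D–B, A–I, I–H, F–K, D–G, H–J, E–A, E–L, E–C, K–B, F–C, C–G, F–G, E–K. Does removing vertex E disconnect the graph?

Deleting E raises the number of components from 1 to 2, so E is a cut vertex.

Yes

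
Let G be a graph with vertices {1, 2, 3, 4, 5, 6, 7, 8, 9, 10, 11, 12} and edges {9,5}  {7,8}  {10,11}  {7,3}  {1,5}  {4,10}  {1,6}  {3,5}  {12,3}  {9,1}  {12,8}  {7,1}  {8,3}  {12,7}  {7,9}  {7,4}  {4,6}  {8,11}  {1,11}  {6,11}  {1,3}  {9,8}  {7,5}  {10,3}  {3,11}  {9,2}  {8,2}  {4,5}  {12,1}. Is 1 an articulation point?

Deleting 1 leaves 1 component (was 1) (its neighbors 3, 5, 6, 7, 9, 11, 12 remain connected to each other), so 1 is not a cut vertex.

No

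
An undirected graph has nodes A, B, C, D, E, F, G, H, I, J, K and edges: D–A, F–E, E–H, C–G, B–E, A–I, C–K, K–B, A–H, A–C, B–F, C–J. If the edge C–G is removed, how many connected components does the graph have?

2

Before removal there is 1 component.
C–G is a bridge — removing it separates C's side from G's side.
After removal: 2 components.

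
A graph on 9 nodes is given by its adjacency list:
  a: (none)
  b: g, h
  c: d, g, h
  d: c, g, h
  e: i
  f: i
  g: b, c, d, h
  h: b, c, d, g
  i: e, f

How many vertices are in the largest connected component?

5

a is isolated — a component by itself.
Starting from e we can reach e, f, i. That is one component of size 3.
Starting from b we can reach b, c, d, g, h. That is one component of size 5.
The largest has 5 vertices.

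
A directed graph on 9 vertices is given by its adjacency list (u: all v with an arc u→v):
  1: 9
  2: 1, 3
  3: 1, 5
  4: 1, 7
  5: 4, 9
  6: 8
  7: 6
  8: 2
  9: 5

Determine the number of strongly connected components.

1

{1, 2, 3, 4, 5, 6, 7, 8, 9} are all mutually reachable — one SCC of size 9.
That gives 1 strongly connected component.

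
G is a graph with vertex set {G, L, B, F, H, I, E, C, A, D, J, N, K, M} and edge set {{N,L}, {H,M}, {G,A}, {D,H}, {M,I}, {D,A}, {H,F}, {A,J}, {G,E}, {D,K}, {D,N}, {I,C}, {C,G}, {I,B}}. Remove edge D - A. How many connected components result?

D and A are still connected via D-H-M-I-C-G-A, so the component count stays at 1.

1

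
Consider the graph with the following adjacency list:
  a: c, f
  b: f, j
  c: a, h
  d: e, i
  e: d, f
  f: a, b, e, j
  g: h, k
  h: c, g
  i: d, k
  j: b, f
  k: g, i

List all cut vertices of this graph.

Removing f increases the component count from 1 to 2, so f is a cut vertex.
By contrast removing g leaves 1 component; it is not a cut vertex. No other vertex is a cut vertex either.

f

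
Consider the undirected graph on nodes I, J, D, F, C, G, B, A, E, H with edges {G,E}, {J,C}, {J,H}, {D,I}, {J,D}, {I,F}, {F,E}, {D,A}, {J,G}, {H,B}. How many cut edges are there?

The edges on the cycle J-D-I-F-E-G-J are not bridges since each lies on that cycle.
But removing B-H disconnects B from H; removing A-D disconnects A from D; removing J-C disconnects J from C; removing J-H disconnects J from H — these are bridges.
That makes 4 bridges.

4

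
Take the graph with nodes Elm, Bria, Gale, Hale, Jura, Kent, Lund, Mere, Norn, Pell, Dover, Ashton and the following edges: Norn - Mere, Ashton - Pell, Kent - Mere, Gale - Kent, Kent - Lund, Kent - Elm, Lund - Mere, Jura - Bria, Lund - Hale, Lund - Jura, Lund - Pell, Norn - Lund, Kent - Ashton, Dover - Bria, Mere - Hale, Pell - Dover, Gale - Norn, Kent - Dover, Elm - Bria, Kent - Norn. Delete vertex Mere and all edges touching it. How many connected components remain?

With Mere gone, the remaining components are: {Elm, Bria, Gale, Hale, Jura, Kent, Lund, Norn, Pell, Dover, Ashton}.
That is 1 component.

1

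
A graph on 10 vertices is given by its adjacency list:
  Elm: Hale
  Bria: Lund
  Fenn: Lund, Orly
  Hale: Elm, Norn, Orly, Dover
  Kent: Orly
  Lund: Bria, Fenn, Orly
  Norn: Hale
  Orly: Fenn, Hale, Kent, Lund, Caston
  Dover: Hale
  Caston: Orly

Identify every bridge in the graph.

Bria-Lund, Caston-Orly, Dover-Hale, Elm-Hale, Hale-Norn, Hale-Orly, Kent-Orly

The edges on the cycle Orly-Fenn-Lund-Orly are not bridges since each lies on that cycle.
But removing Norn-Hale disconnects Norn from Hale; removing Caston-Orly disconnects Caston from Orly; removing Bria-Lund disconnects Bria from Lund; removing Kent-Orly disconnects Kent from Orly — these are bridges.
In total 7 edges are bridges.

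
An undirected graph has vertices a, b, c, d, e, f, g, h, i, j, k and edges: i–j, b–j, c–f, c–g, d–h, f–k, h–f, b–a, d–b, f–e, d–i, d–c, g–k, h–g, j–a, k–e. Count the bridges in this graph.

The edges on the cycle d-i-j-a-b-d are not bridges since each lies on that cycle.
Every edge lies on some cycle, so there are no bridges.

0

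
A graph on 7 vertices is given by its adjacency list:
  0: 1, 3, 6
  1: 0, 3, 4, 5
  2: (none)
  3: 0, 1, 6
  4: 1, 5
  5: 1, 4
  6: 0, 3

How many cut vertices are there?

1

Removing 1 increases the component count from 2 to 3, so 1 is a cut vertex.
By contrast removing 3 leaves 2 components; it is not a cut vertex. No other vertex is a cut vertex either.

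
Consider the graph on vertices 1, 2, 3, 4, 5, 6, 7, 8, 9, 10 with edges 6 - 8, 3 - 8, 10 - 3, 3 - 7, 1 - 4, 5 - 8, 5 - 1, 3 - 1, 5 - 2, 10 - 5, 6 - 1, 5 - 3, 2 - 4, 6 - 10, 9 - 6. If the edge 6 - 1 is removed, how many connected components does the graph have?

6 and 1 are still connected via 6-10-5-1, so the component count stays at 1.

1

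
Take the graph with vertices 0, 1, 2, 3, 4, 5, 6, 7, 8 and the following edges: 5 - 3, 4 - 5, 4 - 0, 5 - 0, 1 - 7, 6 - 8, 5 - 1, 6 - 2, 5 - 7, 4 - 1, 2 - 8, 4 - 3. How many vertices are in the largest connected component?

Starting from 2 we can reach 2, 6, 8. That is one component of size 3.
Starting from 0 we can reach 0, 1, 3, 4, 5, 7. That is one component of size 6.
The largest has 6 vertices.

6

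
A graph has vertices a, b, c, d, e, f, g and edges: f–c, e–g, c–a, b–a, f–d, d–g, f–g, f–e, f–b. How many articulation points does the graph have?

Removing f increases the component count from 1 to 2, so f is a cut vertex.
By contrast removing d leaves 1 component; it is not a cut vertex. No other vertex is a cut vertex either.

1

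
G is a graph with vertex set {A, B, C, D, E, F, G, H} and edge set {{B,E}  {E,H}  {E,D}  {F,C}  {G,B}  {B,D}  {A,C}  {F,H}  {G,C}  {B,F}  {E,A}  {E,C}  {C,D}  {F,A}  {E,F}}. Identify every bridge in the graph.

The edges on the cycle E-F-A-E are not bridges since each lies on that cycle.
Every edge lies on some cycle, so there are no bridges.

none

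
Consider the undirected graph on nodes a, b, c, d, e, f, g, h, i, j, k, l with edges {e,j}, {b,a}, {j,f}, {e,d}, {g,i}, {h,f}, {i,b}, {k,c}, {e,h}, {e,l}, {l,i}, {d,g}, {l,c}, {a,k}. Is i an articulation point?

No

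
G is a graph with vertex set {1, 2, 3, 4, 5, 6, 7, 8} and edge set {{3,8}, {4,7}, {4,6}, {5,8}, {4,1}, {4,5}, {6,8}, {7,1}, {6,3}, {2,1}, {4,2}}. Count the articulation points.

1

Removing 4 increases the component count from 1 to 2, so 4 is a cut vertex.
By contrast removing 3 leaves 1 component; it is not a cut vertex. No other vertex is a cut vertex either.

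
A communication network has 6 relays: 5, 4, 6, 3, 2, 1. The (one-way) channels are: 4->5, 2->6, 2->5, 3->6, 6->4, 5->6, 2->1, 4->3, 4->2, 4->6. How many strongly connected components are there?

{2, 3, 4, 5, 6} are all mutually reachable — one SCC of size 5.
{1} is an SCC by itself.
That gives 2 strongly connected components.

2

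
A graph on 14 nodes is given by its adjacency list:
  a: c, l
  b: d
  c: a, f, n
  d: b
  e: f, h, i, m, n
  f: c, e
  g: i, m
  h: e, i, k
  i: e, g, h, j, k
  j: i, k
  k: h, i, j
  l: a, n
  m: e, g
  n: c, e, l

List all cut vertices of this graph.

e

Removing e increases the component count from 2 to 3, so e is a cut vertex.
By contrast removing i leaves 2 components; it is not a cut vertex. No other vertex is a cut vertex either.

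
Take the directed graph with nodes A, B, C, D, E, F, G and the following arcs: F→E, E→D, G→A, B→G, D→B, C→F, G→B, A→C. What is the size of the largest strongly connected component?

7

{A, B, C, D, E, F, G} are all mutually reachable — one SCC of size 7.
The largest has 7 vertices.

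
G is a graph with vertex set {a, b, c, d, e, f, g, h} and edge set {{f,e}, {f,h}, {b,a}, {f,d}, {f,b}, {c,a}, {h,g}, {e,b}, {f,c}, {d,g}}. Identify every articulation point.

Removing f increases the component count from 1 to 2, so f is a cut vertex.
By contrast removing g leaves 1 component; it is not a cut vertex. No other vertex is a cut vertex either.

f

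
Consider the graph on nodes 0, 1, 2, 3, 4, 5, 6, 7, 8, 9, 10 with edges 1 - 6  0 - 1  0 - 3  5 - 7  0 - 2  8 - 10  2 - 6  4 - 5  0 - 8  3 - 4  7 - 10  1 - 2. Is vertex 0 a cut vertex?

Yes

Deleting 0 raises the number of components from 2 to 3, so 0 is a cut vertex.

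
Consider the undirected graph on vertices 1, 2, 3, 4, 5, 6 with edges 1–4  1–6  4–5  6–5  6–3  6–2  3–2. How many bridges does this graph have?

0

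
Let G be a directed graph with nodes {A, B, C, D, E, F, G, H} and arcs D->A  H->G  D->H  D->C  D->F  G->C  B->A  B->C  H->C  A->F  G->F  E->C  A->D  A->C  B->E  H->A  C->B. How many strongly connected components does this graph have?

2

{A, B, C, D, E, G, H} are all mutually reachable — one SCC of size 7.
{F} is an SCC by itself.
That gives 2 strongly connected components.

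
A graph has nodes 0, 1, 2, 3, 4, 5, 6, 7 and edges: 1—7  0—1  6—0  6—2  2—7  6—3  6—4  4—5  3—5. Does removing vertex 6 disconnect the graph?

Yes

Deleting 6 raises the number of components from 1 to 2, so 6 is a cut vertex.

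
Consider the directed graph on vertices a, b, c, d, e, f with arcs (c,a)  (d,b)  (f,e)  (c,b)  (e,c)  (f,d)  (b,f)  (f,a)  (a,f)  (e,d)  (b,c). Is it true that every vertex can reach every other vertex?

Yes

From d we can reach every vertex (a, b, c, d, e, f), and every vertex can reach d (a, b, c, d, e, f). So the whole graph is one strongly connected component.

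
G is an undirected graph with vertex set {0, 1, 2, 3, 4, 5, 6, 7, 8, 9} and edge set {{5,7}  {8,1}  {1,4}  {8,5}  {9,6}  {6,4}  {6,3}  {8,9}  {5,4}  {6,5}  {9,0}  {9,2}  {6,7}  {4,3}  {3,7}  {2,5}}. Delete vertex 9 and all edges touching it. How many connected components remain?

2

With 9 gone, the remaining components are: {0}; {1, 2, 3, 4, 5, 6, 7, 8}.
That is 2 components.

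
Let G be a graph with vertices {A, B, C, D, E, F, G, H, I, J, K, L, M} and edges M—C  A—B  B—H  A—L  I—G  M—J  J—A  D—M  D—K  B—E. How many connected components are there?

3

F is isolated — a component by itself.
Starting from G we can reach G, I. That is one component of size 2.
Starting from A we can reach A, B, C, D, E, H, J, K, L, M. That is one component of size 10.
Total: 3 components.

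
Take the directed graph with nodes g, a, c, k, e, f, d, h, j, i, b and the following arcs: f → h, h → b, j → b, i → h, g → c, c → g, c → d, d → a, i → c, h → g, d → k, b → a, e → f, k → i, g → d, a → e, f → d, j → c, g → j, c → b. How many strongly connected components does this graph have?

1

{a, b, c, d, e, f, g, h, i, j, k} are all mutually reachable — one SCC of size 11.
That gives 1 strongly connected component.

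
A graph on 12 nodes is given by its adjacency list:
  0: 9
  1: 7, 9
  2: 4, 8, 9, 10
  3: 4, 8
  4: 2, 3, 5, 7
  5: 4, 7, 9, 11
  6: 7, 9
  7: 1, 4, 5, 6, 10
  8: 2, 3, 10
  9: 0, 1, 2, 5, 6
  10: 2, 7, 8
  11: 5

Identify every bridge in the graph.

The edges on the cycle 7-6-9-5-7 are not bridges since each lies on that cycle.
But removing 9-0 disconnects 9 from 0; removing 5-11 disconnects 5 from 11 — these are bridges.

0-9, 11-5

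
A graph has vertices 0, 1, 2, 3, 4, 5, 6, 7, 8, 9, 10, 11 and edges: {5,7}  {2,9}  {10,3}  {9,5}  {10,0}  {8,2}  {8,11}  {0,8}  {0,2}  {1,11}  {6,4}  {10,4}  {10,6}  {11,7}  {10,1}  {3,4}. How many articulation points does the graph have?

1

Removing 10 increases the component count from 1 to 2, so 10 is a cut vertex.
By contrast removing 11 leaves 1 component; it is not a cut vertex. No other vertex is a cut vertex either.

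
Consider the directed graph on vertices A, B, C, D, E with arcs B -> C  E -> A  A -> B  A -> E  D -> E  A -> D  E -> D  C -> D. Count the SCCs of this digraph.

{A, B, C, D, E} are all mutually reachable — one SCC of size 5.
That gives 1 strongly connected component.

1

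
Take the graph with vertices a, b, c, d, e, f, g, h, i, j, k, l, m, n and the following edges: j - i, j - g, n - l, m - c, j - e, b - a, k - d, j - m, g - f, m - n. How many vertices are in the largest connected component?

h is isolated — a component by itself.
Starting from a we can reach a, b. That is one component of size 2.
Starting from d we can reach d, k. That is one component of size 2.
Starting from c we can reach c, e, f, g, i, j, l, m, n. That is one component of size 9.
The largest has 9 vertices.

9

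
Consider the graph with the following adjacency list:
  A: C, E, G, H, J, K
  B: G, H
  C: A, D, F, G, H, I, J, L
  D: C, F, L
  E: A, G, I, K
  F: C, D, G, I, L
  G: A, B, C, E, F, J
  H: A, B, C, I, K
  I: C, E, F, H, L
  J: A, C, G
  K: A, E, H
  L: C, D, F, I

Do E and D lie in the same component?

From E we can reach A, B, C, D, E, F, G, H, I, J, K, L, which includes D.

Yes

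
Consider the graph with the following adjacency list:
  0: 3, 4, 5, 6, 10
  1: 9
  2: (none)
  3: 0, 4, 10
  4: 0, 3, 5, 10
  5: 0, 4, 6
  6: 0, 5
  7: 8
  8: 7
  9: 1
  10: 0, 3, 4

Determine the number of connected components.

2 is isolated — a component by itself.
Starting from 7 we can reach 7, 8. That is one component of size 2.
Starting from 1 we can reach 1, 9. That is one component of size 2.
Starting from 0 we can reach 0, 3, 4, 5, 6, 10. That is one component of size 6.
Total: 4 components.

4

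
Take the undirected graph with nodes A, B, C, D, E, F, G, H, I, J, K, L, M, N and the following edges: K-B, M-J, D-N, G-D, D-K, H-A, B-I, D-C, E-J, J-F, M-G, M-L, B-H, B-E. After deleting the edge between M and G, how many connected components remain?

1

M and G are still connected via M-J-E-B-K-D-G, so the component count stays at 1.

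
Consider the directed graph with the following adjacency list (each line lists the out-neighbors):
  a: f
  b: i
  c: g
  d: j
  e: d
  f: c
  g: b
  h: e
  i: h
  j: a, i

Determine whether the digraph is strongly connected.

From h we can reach every vertex (a, b, c, d, e, f, g, h, i, j), and every vertex can reach h (a, b, c, d, e, f, g, h, i, j). So the whole graph is one strongly connected component.

Yes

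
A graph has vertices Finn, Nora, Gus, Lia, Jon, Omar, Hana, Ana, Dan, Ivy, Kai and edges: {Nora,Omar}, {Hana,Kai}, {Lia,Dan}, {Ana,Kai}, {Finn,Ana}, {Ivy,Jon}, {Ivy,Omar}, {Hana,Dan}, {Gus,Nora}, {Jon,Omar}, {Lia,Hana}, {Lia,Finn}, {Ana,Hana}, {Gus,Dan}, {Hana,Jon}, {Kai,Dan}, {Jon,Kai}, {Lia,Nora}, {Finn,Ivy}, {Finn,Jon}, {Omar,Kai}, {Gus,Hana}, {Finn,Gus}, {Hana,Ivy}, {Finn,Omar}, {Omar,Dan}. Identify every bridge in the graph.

The edges on the cycle Ana-Hana-Ivy-Jon-Omar-Kai-Ana are not bridges since each lies on that cycle.
Every edge lies on some cycle, so there are no bridges.

none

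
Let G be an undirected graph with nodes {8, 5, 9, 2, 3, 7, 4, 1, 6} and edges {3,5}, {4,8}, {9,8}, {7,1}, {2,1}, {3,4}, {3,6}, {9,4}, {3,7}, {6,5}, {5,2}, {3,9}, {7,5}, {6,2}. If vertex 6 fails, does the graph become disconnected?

Deleting 6 leaves 1 component (was 1) (its neighbors 2, 3, 5 remain connected to each other), so 6 is not a cut vertex.

No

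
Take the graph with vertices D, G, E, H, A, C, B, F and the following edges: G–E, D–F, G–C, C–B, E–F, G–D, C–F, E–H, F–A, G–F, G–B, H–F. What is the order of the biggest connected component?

8

Starting from A we can reach A, B, C, D, E, F, G, H. That is one component of size 8.
The largest has 8 vertices.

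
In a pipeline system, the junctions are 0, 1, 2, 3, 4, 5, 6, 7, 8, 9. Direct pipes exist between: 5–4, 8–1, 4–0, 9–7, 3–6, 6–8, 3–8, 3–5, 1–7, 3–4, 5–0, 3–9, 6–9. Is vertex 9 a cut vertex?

No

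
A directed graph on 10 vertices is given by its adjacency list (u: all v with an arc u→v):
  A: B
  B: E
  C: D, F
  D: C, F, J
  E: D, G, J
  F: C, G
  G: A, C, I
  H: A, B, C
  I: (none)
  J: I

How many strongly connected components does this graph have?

{A, B, C, D, E, F, G} are all mutually reachable — one SCC of size 7.
{H} is an SCC by itself.
{J} is an SCC by itself.
{I} is an SCC by itself.
That gives 4 strongly connected components.

4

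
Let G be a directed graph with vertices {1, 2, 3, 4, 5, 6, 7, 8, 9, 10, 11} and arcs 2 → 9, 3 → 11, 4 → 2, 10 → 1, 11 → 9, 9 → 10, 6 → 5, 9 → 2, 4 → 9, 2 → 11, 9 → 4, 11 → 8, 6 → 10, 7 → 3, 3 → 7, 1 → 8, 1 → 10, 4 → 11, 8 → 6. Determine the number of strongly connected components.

4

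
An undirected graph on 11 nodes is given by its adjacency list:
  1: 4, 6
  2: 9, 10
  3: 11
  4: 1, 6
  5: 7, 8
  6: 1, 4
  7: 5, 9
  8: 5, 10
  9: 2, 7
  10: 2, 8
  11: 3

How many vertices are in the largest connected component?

6

Starting from 3 we can reach 3, 11. That is one component of size 2.
Starting from 1 we can reach 1, 4, 6. That is one component of size 3.
Starting from 2 we can reach 2, 5, 7, 8, 9, 10. That is one component of size 6.
The largest has 6 vertices.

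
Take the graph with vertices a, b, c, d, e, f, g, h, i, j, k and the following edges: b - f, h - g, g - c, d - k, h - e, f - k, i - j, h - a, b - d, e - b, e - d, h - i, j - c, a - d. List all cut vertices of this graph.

h

Removing h increases the component count from 1 to 2, so h is a cut vertex.
By contrast removing d leaves 1 component; it is not a cut vertex. No other vertex is a cut vertex either.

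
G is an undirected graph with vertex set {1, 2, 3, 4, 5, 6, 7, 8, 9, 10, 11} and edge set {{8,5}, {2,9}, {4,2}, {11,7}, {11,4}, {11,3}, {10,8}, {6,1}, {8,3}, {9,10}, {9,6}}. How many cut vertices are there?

Removing 6 increases the component count from 1 to 2, so 6 is a cut vertex.
Removing 8 increases the component count from 1 to 2, so 8 is a cut vertex.
Removing 9 increases the component count from 1 to 2, so 9 is a cut vertex.
Likewise 11 is a cut vertex.
By contrast removing 10 leaves 1 component; it is not a cut vertex. No other vertex is a cut vertex either.

4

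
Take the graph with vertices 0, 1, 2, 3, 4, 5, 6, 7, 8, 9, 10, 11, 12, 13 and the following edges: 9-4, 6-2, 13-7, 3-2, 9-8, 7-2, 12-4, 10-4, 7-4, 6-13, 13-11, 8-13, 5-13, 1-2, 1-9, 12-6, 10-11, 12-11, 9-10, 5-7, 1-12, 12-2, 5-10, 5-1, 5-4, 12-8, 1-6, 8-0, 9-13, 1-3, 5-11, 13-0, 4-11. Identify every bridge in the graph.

none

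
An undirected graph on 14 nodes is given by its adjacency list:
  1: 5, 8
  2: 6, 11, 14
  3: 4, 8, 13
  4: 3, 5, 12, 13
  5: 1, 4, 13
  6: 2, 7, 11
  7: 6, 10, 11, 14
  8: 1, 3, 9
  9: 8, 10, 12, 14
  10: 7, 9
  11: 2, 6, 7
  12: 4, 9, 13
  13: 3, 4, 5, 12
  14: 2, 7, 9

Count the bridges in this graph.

0

The edges on the cycle 8-1-5-4-3-8 are not bridges since each lies on that cycle.
Every edge lies on some cycle, so there are no bridges.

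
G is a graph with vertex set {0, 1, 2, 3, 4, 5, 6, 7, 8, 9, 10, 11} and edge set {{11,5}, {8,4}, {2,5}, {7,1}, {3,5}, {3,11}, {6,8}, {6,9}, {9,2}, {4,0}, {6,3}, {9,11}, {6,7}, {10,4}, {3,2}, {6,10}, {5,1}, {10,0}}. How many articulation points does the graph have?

1

Removing 6 increases the component count from 1 to 2, so 6 is a cut vertex.
By contrast removing 5 leaves 1 component; it is not a cut vertex. No other vertex is a cut vertex either.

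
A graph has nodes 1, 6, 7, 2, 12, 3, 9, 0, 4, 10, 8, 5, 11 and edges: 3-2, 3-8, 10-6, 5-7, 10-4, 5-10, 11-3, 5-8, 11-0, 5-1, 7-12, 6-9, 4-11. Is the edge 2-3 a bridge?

Yes

Removing 2-3 leaves no path between 2 and 3: the component count goes from 1 to 2. So it is a bridge.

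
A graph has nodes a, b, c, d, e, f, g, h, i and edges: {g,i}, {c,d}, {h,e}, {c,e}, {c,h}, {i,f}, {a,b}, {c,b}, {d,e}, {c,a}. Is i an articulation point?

Deleting i raises the number of components from 2 to 3, so i is a cut vertex.

Yes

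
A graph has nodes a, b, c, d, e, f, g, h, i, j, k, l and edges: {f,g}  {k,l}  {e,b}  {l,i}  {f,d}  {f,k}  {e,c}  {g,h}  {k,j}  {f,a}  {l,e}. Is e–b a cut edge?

Removing e–b leaves no path between e and b: the component count goes from 1 to 2. So it is a bridge.

Yes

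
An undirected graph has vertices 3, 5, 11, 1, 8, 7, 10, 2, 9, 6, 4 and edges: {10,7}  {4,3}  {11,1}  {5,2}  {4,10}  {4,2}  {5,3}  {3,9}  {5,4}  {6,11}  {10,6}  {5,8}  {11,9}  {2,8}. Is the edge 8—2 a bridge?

After removing 8—2, the path 8-5-2 still connects them, so the edge is not a bridge.

No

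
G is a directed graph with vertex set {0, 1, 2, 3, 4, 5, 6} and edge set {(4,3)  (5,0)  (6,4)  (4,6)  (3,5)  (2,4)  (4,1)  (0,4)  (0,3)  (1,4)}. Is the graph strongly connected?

There is no directed path from 0 to 2, so the graph is not strongly connected.

No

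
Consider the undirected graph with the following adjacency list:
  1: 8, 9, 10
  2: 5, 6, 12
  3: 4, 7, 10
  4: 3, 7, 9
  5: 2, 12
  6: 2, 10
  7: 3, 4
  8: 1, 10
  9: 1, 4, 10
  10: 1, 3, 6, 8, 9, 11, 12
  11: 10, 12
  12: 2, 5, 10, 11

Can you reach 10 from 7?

From 7 we can reach 1, 2, 3, 4, 5, 6, 7, 8, 9, 10, 11, 12, which includes 10.

Yes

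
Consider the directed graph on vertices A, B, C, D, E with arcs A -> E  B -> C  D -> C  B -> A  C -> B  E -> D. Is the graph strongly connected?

Yes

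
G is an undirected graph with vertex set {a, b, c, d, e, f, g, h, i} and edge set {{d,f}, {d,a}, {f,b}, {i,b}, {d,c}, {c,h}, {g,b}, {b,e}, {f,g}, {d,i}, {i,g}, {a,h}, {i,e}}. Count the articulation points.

1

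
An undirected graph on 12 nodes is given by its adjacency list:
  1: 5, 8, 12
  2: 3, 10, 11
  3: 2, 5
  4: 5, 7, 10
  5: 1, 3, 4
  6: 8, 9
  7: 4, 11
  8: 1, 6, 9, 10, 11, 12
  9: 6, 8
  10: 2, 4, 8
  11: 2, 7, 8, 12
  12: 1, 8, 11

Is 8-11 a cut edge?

No

After removing 8-11, the path 8-12-11 still connects them, so the edge is not a bridge.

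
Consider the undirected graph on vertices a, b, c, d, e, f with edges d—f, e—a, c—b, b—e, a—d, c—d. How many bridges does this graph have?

1

The edges on the cycle c-b-e-a-d-c are not bridges since each lies on that cycle.
But removing d—f disconnects d from f — this is a bridge.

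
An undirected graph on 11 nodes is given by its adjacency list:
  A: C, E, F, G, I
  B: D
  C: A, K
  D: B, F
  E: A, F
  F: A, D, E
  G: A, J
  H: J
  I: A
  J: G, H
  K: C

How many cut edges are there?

8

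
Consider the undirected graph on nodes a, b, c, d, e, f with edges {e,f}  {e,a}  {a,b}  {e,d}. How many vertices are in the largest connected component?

5

c is isolated — a component by itself.
Starting from a we can reach a, b, d, e, f. That is one component of size 5.
The largest has 5 vertices.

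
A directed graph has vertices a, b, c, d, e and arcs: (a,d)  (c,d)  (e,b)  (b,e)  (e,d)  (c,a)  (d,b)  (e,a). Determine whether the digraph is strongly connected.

There is no directed path from a to c, so the graph is not strongly connected.

No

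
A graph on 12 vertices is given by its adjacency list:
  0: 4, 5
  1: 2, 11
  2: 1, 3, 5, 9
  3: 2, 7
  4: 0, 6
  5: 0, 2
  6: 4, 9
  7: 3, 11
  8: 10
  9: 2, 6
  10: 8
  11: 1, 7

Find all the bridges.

10-8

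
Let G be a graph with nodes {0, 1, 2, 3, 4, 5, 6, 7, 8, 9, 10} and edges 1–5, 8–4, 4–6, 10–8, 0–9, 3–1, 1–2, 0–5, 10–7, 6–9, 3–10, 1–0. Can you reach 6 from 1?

From 1 we can reach 0, 1, 2, 3, 4, 5, 6, 7, 8, 9, 10, which includes 6.

Yes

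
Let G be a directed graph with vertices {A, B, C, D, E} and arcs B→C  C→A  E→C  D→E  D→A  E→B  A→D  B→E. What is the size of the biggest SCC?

{A, B, C, D, E} are all mutually reachable — one SCC of size 5.
The largest has 5 vertices.

5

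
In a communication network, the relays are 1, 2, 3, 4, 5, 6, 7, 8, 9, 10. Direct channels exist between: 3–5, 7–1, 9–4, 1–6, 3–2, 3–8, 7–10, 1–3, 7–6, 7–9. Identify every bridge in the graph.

The edges on the cycle 7-1-6-7 are not bridges since each lies on that cycle.
But removing 1–3 disconnects 1 from 3; removing 7–10 disconnects 7 from 10; removing 7–9 disconnects 7 from 9; removing 3–5 disconnects 3 from 5 — these are bridges.
In total 7 edges are bridges.

1-3, 10-7, 2-3, 3-5, 3-8, 4-9, 7-9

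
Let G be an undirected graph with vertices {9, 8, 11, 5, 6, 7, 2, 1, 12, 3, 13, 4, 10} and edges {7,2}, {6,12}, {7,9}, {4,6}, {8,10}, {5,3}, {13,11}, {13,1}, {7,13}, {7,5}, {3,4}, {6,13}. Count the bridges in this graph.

6

The edges on the cycle 7-5-3-4-6-13-7 are not bridges since each lies on that cycle.
But removing 8 - 10 disconnects 8 from 10; removing 7 - 9 disconnects 7 from 9; removing 13 - 1 disconnects 13 from 1; removing 12 - 6 disconnects 12 from 6 — these are bridges.
In total 6 edges are bridges.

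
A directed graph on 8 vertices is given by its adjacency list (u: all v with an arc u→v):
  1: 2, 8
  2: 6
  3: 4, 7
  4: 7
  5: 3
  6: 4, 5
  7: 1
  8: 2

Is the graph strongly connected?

Yes

From 3 we can reach every vertex (1, 2, 3, 4, 5, 6, 7, 8), and every vertex can reach 3 (1, 2, 3, 4, 5, 6, 7, 8). So the whole graph is one strongly connected component.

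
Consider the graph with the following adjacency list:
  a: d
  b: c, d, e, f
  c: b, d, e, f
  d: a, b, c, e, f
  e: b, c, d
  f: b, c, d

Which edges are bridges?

The edges on the cycle b-d-c-b are not bridges since each lies on that cycle.
But removing a-d disconnects a from d — this is a bridge.

a-d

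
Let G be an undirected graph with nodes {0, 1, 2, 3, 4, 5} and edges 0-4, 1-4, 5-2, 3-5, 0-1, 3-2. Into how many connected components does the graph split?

2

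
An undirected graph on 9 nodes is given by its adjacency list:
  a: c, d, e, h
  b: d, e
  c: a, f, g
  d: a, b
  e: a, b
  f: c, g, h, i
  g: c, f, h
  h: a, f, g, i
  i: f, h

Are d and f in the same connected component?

Yes

From d we can reach a, b, c, d, e, f, g, h, i, which includes f.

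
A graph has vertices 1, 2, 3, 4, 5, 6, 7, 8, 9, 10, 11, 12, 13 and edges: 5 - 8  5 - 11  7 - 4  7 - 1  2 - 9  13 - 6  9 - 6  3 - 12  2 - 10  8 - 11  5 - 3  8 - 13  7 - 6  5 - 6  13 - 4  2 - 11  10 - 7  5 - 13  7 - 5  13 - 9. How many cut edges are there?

3

The edges on the cycle 5-8-13-5 are not bridges since each lies on that cycle.
But removing 7 - 1 disconnects 7 from 1; removing 3 - 12 disconnects 3 from 12; removing 3 - 5 disconnects 3 from 5 — these are bridges.
That makes 3 bridges.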